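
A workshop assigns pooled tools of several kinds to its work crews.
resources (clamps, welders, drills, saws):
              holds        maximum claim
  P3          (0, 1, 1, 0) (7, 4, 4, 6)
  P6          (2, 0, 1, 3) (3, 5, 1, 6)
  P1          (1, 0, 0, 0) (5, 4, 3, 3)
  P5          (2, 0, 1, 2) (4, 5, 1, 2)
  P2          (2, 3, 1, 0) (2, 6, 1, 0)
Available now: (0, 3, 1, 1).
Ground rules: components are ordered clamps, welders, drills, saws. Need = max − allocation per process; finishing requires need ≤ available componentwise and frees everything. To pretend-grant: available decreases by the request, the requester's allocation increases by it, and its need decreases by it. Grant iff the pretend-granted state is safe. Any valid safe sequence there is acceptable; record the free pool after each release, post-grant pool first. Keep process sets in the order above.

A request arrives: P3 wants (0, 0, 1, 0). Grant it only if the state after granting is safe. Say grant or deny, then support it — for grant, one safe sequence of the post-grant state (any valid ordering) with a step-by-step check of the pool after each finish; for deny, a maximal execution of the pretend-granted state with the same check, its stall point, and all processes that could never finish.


GRANT. The post-grant state is safe; one safe sequence: P2, P5, P6, P1, P3.
Key observation: post-grant, (0, 3, 0, 1) remains, and an order beginning with P2 completes everyone.
Step-by-step check of the post-grant state:
  pool = (0, 3, 0, 1)
  P2: need (0, 3, 0, 0) fits (0, 3, 0, 1); releases (2, 3, 1, 0), pool now (2, 6, 1, 1)
  P5: need (2, 5, 0, 0) fits (2, 6, 1, 1); releases (2, 0, 1, 2), pool now (4, 6, 2, 3)
  P6: need (1, 5, 0, 3) fits (4, 6, 2, 3); releases (2, 0, 1, 3), pool now (6, 6, 3, 6)
  P1: need (4, 4, 3, 3) fits (6, 6, 3, 6); releases (1, 0, 0, 0), pool now (7, 6, 3, 6)
  P3: need (7, 3, 2, 6) fits (7, 6, 3, 6); releases (0, 1, 2, 0), pool now (7, 7, 5, 6)


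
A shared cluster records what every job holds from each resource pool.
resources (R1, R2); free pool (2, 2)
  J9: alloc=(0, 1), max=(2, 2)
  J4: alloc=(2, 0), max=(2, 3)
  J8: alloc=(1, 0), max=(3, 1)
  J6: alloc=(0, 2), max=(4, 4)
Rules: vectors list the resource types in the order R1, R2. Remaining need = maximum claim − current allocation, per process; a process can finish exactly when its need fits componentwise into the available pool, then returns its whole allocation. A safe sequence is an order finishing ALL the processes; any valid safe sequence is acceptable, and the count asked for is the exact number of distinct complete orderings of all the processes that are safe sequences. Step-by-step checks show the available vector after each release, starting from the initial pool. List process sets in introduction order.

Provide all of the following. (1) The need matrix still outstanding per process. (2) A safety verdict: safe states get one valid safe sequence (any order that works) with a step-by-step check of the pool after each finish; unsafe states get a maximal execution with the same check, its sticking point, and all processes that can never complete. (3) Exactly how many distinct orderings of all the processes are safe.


(1) Outstanding need per process (order R1, R2):
  J9: (2, 1)
  J4: (0, 3)
  J8: (2, 1)
  J6: (4, 2)
(2) SAFE, for example via the order J9, J4, J6, J8.
Key observation: at J9 the run first touches a limit — (2, 1) against (2, 2), exact on a resource it actually requests.
Step-by-step check:
  pool = (2, 2)
  J9: need (2, 1) fits (2, 2); releases (0, 1), pool now (2, 3)
  J4: need (0, 3) fits (2, 3); releases (2, 0), pool now (4, 3)
  J6: need (4, 2) fits (4, 3); releases (0, 2), pool now (4, 5)
  J8: need (2, 1) fits (4, 5); releases (1, 0), pool now (5, 5)
(3) Precisely 4 of the possible complete orderings are safe sequences.


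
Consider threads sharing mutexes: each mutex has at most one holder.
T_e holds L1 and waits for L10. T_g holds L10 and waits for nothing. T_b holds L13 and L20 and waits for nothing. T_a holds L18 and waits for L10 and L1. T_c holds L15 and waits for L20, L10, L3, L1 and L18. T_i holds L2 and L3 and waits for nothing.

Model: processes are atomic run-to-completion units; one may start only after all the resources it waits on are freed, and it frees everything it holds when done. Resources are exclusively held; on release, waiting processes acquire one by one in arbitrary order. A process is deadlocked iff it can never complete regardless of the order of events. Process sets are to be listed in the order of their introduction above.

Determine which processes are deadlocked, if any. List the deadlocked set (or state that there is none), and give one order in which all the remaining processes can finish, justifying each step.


Nothing here is deadlocked.
Key observation: although several processes wait, no cycle exists — each chain bottoms out at a free runner.
A valid finishing order for the others: T_g, T_e, T_i, T_b, T_a, T_c.
Walking it through:
  T_g waits on nothing -> runs at once and releases L10
  T_e: everything it awaited (L10) is free; runs, freeing L1
  T_i waits on nothing -> runs at once and releases L2 and L3
  T_b waits on nothing -> runs at once and releases L13 and L20
  T_a: everything it awaited (L10 and L1) is free; runs, freeing L18
  T_c: everything it awaited (L20, L10, L3, L1 and L18) is free; runs, freeing L15


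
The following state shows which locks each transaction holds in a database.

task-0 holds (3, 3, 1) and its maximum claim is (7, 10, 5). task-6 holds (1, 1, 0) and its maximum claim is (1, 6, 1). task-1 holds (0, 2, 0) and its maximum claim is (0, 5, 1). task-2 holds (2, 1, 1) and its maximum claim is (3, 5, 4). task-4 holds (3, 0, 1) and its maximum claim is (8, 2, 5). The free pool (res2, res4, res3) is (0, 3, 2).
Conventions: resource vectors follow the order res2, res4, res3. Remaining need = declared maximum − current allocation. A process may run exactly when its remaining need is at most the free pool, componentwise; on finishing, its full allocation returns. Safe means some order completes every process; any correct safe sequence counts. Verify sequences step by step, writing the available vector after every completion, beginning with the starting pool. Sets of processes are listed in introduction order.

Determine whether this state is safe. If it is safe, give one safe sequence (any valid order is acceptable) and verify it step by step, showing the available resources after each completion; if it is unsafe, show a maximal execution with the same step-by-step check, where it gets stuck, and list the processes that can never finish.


The state is UNSAFE.
Key observation: once task-1, task-6 finish, the pool peaks at (1, 6, 2) — and every remaining process still needs more res3 than that.
The run task-1, task-6 cannot be extended any further. Step-by-step check:
  pool = (0, 3, 2)
  task-1 needs (0, 3, 1) <= (0, 3, 2) -> finishes; pool += (0, 2, 0) = (0, 5, 2)
  task-6 needs (0, 5, 1) <= (0, 5, 2) -> finishes; pool += (1, 1, 0) = (1, 6, 2)
  blocked: task-0 wants (4, 7, 4), pool (1, 6, 2) — not enough res2, res4 and res3
  blocked: task-2 wants (1, 4, 3), pool (1, 6, 2) — not enough res3
  blocked: task-4 wants (5, 2, 4), pool (1, 6, 2) — not enough res2 and res3
Processes that can never finish: task-0, task-2 and task-4.


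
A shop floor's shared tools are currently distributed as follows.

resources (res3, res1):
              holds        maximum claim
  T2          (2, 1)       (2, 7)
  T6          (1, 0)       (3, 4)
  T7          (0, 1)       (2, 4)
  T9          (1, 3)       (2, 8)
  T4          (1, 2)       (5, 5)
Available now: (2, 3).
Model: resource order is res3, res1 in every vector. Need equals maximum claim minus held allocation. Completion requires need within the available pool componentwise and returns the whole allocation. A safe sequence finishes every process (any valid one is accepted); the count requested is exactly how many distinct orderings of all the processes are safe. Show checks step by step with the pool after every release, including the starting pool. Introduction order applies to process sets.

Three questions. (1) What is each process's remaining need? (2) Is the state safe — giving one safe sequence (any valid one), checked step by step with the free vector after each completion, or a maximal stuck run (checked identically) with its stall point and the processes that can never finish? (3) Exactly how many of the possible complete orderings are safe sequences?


(1) Outstanding need per process (order res3, res1):
  T2: (0, 6)
  T6: (2, 4)
  T7: (2, 3)
  T9: (1, 5)
  T4: (4, 3)
(2) UNSAFE.
Key observation: after T7, T6 the pool peaks at (3, 4), and each blocked process is short somewhere: T2 on res1; T9 on res1; T4 on res3.
A maximal execution: T7, T6 — then nothing else fits. Check, step by step:
  pool = (2, 3)
  run T7 (needs (2, 3), free (2, 3)); after release of (0, 1) the pool is (2, 4)
  run T6 (needs (2, 4), free (2, 4)); after release of (1, 0) the pool is (3, 4)
  T2 cannot run: need (0, 6) vs free (3, 4) (insufficient res1)
  T9 cannot run: need (1, 5) vs free (3, 4) (insufficient res1)
  T4 cannot run: need (4, 3) vs free (3, 4) (insufficient res3)
Processes that can never finish: T2, T9 and T4.
(3) Exactly 0 of the possible complete orderings are safe sequences.


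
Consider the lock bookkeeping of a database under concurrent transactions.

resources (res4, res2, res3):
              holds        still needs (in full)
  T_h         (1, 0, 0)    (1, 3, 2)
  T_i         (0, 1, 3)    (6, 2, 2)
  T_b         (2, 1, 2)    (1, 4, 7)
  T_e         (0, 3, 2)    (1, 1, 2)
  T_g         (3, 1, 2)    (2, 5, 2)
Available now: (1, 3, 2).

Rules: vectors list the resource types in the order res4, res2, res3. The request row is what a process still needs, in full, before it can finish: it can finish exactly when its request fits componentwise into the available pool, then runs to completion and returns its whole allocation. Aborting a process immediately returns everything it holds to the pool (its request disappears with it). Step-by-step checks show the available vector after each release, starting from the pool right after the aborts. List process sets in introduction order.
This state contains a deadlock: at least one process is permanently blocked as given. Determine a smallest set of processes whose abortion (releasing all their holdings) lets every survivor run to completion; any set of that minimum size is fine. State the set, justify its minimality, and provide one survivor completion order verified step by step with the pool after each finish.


Abort T_b.
Key observation: T_i was stuck for good until T_b gave back (2, 1, 2); in the order shown it finishes at step 4.
No smaller set exists: with zero aborts the deadlock remains.
Survivors finish in the order: T_e, T_h, T_g, T_i. Walking it through (pool after the aborts first):
  pool = (3, 4, 4)
  T_e needs (1, 1, 2) <= (3, 4, 4) -> finishes; pool += (0, 3, 2) = (3, 7, 6)
  T_h needs (1, 3, 2) <= (3, 7, 6) -> finishes; pool += (1, 0, 0) = (4, 7, 6)
  T_g needs (2, 5, 2) <= (4, 7, 6) -> finishes; pool += (3, 1, 2) = (7, 8, 8)
  T_i needs (6, 2, 2) <= (7, 8, 8) -> finishes; pool += (0, 1, 3) = (7, 9, 11)


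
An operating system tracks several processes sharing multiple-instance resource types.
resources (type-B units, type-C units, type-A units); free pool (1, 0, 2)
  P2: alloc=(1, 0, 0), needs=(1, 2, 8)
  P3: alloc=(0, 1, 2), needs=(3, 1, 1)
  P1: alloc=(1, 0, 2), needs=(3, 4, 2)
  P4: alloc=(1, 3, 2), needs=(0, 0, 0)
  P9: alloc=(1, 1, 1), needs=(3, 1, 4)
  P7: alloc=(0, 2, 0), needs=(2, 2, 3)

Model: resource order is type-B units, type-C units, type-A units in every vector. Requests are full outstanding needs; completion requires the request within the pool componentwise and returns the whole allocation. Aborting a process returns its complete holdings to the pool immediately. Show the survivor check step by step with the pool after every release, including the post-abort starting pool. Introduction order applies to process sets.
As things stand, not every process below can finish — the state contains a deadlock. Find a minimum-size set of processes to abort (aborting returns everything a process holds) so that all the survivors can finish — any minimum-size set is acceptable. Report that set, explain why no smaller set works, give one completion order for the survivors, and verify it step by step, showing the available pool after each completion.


Minimum abort set: P9.
Key observation: P1 could never have finished before the abort; with (1, 1, 1) returned by P9, it fits at step 3.
Minimality: the empty abort set fails — the state is deadlocked as it stands.
Survivors finish in the order: P4, P7, P1, P3, P2. Step-by-step check (pool after the aborts first):
  pool = (2, 1, 3)
  run P4 (needs (0, 0, 0), free (2, 1, 3)); after release of (1, 3, 2) the pool is (3, 4, 5)
  run P7 (needs (2, 2, 3), free (3, 4, 5)); after release of (0, 2, 0) the pool is (3, 6, 5)
  run P1 (needs (3, 4, 2), free (3, 6, 5)); after release of (1, 0, 2) the pool is (4, 6, 7)
  run P3 (needs (3, 1, 1), free (4, 6, 7)); after release of (0, 1, 2) the pool is (4, 7, 9)
  run P2 (needs (1, 2, 8), free (4, 7, 9)); after release of (1, 0, 0) the pool is (5, 7, 9)


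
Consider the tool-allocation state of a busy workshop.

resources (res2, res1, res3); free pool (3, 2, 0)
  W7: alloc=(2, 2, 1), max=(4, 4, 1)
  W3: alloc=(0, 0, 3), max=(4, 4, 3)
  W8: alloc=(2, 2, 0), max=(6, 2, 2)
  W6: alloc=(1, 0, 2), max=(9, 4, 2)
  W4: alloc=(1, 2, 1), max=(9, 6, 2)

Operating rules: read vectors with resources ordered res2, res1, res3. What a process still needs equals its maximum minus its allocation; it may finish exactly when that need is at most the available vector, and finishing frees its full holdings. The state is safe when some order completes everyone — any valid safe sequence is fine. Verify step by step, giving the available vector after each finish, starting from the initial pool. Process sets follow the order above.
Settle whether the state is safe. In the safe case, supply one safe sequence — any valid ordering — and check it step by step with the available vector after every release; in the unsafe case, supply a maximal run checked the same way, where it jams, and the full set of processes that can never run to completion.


The state is UNSAFE.
Key observation: no order helps: past W7, W3, W8, the free pool tops out at (7, 6, 4), below what each blocked process needs in res2.
A maximal execution: W7, W3, W8 — then nothing else fits. Check, step by step:
  pool = (3, 2, 0)
  run W7 (needs (2, 2, 0), free (3, 2, 0)); after release of (2, 2, 1) the pool is (5, 4, 1)
  run W3 (needs (4, 4, 0), free (5, 4, 1)); after release of (0, 0, 3) the pool is (5, 4, 4)
  run W8 (needs (4, 0, 2), free (5, 4, 4)); after release of (2, 2, 0) the pool is (7, 6, 4)
  blocked: W6 wants (8, 4, 0), pool (7, 6, 4) — not enough res2
  blocked: W4 wants (8, 4, 1), pool (7, 6, 4) — not enough res2
Permanently blocked: W6 and W4.


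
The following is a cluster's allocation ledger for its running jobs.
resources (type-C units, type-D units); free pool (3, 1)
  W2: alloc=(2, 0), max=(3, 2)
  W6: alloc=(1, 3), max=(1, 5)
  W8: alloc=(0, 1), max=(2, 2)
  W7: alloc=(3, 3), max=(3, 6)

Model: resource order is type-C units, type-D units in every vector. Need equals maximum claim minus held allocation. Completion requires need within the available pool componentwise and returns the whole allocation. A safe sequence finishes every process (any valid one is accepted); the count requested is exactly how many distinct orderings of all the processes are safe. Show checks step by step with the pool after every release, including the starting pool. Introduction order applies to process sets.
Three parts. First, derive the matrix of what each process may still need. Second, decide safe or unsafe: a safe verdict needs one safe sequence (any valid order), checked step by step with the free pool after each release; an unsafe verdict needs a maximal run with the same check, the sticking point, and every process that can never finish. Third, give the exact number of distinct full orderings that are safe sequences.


(1) Remaining need (order type-C units, type-D units):
  W2: (1, 2)
  W6: (0, 2)
  W8: (2, 1)
  W7: (0, 3)
(2) SAFE, for example via the order W8, W6, W7, W2.
Key observation: W8 is the earliest step where a requested resource binds exactly: need (2, 1), pool (3, 1) at its turn.
Verifying each step:
  pool = (3, 1)
  W8: need (2, 1) fits (3, 1); releases (0, 1), pool now (3, 2)
  W6: need (0, 2) fits (3, 2); releases (1, 3), pool now (4, 5)
  W7: need (0, 3) fits (4, 5); releases (3, 3), pool now (7, 8)
  W2: need (1, 2) fits (7, 8); releases (2, 0), pool now (9, 8)
(3) Exactly 3 of the possible complete orderings are safe sequences.


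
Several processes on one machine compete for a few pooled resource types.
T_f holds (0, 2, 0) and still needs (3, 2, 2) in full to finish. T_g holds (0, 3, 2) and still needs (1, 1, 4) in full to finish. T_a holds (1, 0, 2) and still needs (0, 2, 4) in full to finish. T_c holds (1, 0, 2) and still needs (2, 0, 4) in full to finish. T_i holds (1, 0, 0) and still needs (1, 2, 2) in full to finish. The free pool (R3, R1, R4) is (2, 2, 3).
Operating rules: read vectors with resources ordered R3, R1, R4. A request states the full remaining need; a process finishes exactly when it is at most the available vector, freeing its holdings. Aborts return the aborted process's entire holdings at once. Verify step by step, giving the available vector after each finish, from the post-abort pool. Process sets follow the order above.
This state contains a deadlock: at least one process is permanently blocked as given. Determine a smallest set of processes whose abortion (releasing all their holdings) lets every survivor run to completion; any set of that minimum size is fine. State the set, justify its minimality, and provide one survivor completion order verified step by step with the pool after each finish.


Abort T_g.
Key observation: the deadlocked T_c becomes finishable only because T_g released (0, 3, 2); it completes at step 1 below.
Minimality: the empty abort set fails — the state is deadlocked as it stands.
Survivors finish in the order: T_c, T_f, T_i, T_a. Step-by-step check (pool after the aborts first):
  pool = (2, 5, 5)
  T_c: need (2, 0, 4) fits (2, 5, 5); releases (1, 0, 2), pool now (3, 5, 7)
  T_f: need (3, 2, 2) fits (3, 5, 7); releases (0, 2, 0), pool now (3, 7, 7)
  T_i: need (1, 2, 2) fits (3, 7, 7); releases (1, 0, 0), pool now (4, 7, 7)
  T_a: need (0, 2, 4) fits (4, 7, 7); releases (1, 0, 2), pool now (5, 7, 9)


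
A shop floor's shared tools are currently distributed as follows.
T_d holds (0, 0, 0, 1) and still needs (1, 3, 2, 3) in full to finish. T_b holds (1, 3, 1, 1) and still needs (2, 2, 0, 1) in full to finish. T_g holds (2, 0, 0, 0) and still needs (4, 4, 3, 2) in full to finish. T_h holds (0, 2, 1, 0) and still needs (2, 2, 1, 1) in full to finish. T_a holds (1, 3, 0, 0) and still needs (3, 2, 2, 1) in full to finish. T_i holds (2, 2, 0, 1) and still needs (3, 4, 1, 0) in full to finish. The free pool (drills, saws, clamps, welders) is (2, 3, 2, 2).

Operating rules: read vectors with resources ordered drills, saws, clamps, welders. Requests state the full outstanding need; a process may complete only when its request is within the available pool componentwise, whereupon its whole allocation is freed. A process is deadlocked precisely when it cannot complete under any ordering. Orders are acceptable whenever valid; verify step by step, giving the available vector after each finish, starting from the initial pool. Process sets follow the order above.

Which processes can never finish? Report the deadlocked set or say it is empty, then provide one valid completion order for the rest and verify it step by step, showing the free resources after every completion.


No process is deadlocked.
Key observation: the pool covers T_b at once, and every later process fits after earlier releases.
A valid finishing order for the others: T_b, T_i, T_a, T_g, T_d, T_h. Step-by-step check:
  pool = (2, 3, 2, 2)
  T_b needs (2, 2, 0, 1) <= (2, 3, 2, 2) -> finishes; pool += (1, 3, 1, 1) = (3, 6, 3, 3)
  T_i needs (3, 4, 1, 0) <= (3, 6, 3, 3) -> finishes; pool += (2, 2, 0, 1) = (5, 8, 3, 4)
  T_a needs (3, 2, 2, 1) <= (5, 8, 3, 4) -> finishes; pool += (1, 3, 0, 0) = (6, 11, 3, 4)
  T_g needs (4, 4, 3, 2) <= (6, 11, 3, 4) -> finishes; pool += (2, 0, 0, 0) = (8, 11, 3, 4)
  T_d needs (1, 3, 2, 3) <= (8, 11, 3, 4) -> finishes; pool += (0, 0, 0, 1) = (8, 11, 3, 5)
  T_h needs (2, 2, 1, 1) <= (8, 11, 3, 5) -> finishes; pool += (0, 2, 1, 0) = (8, 13, 4, 5)


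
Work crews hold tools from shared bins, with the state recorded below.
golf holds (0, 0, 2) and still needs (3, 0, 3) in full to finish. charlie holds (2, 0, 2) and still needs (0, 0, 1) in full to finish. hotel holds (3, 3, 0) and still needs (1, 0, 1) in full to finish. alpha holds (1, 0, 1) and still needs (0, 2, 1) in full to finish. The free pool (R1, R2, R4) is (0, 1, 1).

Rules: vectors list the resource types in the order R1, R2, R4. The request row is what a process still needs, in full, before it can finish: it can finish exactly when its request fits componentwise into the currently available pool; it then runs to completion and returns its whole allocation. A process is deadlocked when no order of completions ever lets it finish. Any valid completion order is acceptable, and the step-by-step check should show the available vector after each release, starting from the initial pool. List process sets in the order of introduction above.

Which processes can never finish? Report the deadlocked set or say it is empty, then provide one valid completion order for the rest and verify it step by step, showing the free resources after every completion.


Nothing here is deadlocked.
Key observation: charlie can run right away; the returned allocation unlocks the remaining processes in turn.
A valid finishing order for the others: charlie, hotel, golf, alpha. Step-by-step check:
  pool = (0, 1, 1)
  run charlie (needs (0, 0, 1), free (0, 1, 1)); after release of (2, 0, 2) the pool is (2, 1, 3)
  run hotel (needs (1, 0, 1), free (2, 1, 3)); after release of (3, 3, 0) the pool is (5, 4, 3)
  run golf (needs (3, 0, 3), free (5, 4, 3)); after release of (0, 0, 2) the pool is (5, 4, 5)
  run alpha (needs (0, 2, 1), free (5, 4, 5)); after release of (1, 0, 1) the pool is (6, 4, 6)


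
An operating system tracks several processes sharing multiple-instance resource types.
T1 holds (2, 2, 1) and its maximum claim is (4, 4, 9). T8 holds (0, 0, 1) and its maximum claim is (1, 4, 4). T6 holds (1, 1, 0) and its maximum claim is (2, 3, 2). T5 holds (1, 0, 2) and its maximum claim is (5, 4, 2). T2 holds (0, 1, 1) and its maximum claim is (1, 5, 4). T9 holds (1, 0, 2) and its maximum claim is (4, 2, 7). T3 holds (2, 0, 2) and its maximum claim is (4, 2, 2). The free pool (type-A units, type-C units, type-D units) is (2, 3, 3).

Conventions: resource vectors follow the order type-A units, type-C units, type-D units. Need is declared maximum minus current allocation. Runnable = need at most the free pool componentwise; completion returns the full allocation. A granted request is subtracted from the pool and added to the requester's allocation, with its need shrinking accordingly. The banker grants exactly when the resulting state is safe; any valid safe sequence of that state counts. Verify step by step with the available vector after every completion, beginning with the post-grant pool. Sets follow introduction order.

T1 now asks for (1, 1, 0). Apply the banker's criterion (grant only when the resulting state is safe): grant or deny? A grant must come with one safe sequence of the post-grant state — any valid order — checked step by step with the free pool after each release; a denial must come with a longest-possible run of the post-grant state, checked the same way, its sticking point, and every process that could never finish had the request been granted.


DENY — the pretend-granted state is unsafe.
Key observation: after T6, T3, T9 the pool peaks at (5, 3, 7), and each blocked process is short somewhere: T1 on type-D units; T8 on type-C units; T5 on type-C units; T2 on type-C units.
On the post-grant state, T6, T3, T9 is a maximal run — nothing extends it. Check, step by step:
  pool = (1, 2, 3)
  T6: need (1, 2, 2) fits (1, 2, 3); releases (1, 1, 0), pool now (2, 3, 3)
  T3: need (2, 2, 0) fits (2, 3, 3); releases (2, 0, 2), pool now (4, 3, 5)
  T9: need (3, 2, 5) fits (4, 3, 5); releases (1, 0, 2), pool now (5, 3, 7)
  T1 cannot run: need (1, 1, 8) vs free (5, 3, 7) (insufficient type-D units)
  T8 cannot run: need (1, 4, 3) vs free (5, 3, 7) (insufficient type-C units)
  T5 cannot run: need (4, 4, 0) vs free (5, 3, 7) (insufficient type-C units)
  T2 cannot run: need (1, 4, 3) vs free (5, 3, 7) (insufficient type-C units)
Post-grant, the permanently blocked set is T1, T8, T5 and T2.


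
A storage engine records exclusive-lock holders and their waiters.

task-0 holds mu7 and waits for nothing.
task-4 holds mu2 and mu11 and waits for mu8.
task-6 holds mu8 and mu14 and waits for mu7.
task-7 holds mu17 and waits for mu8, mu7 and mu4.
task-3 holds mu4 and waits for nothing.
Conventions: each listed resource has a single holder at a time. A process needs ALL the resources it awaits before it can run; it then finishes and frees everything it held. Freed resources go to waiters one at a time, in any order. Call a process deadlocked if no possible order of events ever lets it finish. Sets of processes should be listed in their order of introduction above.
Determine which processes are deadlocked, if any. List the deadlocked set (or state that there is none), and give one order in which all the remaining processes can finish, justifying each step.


The deadlocked set is empty.
Key observation: the waits form no ring: some process can always run, and its releases unblock the others one by one.
A valid finishing order for the others: task-3, task-0, task-6, task-4, task-7.
Walking it through:
  task-3: no waits; runs immediately, freeing mu4
  task-0: no waits; runs immediately, freeing mu7
  task-6: everything it awaited (mu7) is free; runs, freeing mu8 and mu14
  task-4: everything it awaited (mu8) is free; runs, freeing mu2 and mu11
  task-7: everything it awaited (mu8, mu7 and mu4) is free; runs, freeing mu17


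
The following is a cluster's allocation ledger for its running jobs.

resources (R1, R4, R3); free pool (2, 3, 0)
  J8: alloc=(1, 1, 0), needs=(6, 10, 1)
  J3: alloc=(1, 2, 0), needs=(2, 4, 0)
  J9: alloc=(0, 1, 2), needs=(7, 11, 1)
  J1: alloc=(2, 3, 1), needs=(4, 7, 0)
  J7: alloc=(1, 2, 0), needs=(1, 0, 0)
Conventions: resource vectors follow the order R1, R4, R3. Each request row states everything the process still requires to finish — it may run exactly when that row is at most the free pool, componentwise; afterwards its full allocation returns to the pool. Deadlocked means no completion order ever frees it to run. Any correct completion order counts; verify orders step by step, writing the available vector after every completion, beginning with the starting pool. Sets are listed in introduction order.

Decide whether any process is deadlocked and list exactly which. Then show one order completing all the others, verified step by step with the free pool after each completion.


No process is deadlocked.
Key observation: J7 leads a chain of completions in which each release enables another process.
One completion order for the rest: J7, J3, J1, J8, J9. Check, step by step:
  pool = (2, 3, 0)
  run J7 (needs (1, 0, 0), free (2, 3, 0)); after release of (1, 2, 0) the pool is (3, 5, 0)
  run J3 (needs (2, 4, 0), free (3, 5, 0)); after release of (1, 2, 0) the pool is (4, 7, 0)
  run J1 (needs (4, 7, 0), free (4, 7, 0)); after release of (2, 3, 1) the pool is (6, 10, 1)
  run J8 (needs (6, 10, 1), free (6, 10, 1)); after release of (1, 1, 0) the pool is (7, 11, 1)
  run J9 (needs (7, 11, 1), free (7, 11, 1)); after release of (0, 1, 2) the pool is (7, 12, 3)


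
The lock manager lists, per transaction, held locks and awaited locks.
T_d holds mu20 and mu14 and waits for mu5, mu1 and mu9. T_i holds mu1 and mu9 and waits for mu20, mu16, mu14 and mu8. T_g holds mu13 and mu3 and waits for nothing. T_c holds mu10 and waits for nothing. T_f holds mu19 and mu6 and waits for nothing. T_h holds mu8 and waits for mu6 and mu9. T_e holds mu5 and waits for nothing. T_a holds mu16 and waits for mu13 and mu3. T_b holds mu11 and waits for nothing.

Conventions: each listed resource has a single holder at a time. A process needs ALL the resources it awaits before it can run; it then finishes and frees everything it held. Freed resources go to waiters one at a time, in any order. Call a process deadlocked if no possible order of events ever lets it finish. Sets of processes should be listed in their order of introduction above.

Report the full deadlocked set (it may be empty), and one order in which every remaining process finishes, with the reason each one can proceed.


The deadlocked set is T_d, T_i and T_h.
Key observation: nobody on the ring T_d -> T_i -> T_d can start until another member finishes, which never happens; T_h is caught in further circular waits.
One completion order for the rest: T_f, T_e, T_g, T_a, T_b, T_c.
Walking it through:
  run T_f (it waits on nothing); releases mu19 and mu6
  run T_e (it waits on nothing); releases mu5
  run T_g (it waits on nothing); releases mu13 and mu3
  T_a: everything it awaited (mu13 and mu3) is free; runs, freeing mu16
  run T_b (it waits on nothing); releases mu11
  run T_c (it waits on nothing); releases mu10


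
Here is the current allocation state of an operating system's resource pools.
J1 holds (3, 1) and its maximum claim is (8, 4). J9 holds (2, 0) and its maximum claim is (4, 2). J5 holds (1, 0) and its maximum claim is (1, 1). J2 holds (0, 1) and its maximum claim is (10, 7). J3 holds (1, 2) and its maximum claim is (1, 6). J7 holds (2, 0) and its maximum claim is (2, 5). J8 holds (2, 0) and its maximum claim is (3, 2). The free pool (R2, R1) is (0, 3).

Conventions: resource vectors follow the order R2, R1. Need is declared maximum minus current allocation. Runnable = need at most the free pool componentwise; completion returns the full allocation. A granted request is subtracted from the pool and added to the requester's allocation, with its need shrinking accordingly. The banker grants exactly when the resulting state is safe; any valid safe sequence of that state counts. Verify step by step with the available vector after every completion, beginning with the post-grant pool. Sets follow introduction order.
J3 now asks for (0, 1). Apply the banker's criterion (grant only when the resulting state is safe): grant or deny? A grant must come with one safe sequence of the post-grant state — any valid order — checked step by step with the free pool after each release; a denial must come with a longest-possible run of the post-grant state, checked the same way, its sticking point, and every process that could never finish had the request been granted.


DENY: after the grant no complete ordering would exist.
Key observation: the wall is R1: completing J5, J8, J9 brings the pool only to (5, 2), and all the rest need more.
On the post-grant state, J5, J8, J9 is a maximal run — nothing extends it. Verifying each step:
  pool = (0, 2)
  J5 needs (0, 1) <= (0, 2) -> finishes; pool += (1, 0) = (1, 2)
  J8 needs (1, 2) <= (1, 2) -> finishes; pool += (2, 0) = (3, 2)
  J9 needs (2, 2) <= (3, 2) -> finishes; pool += (2, 0) = (5, 2)
  J1 still needs (5, 3) but only (5, 2) is free — short on R1
  J2 still needs (10, 6) but only (5, 2) is free — short on R2 and R1
  J3 still needs (0, 3) but only (5, 2) is free — short on R1
  J7 still needs (0, 5) but only (5, 2) is free — short on R1
Post-grant, the permanently blocked set is J1, J2, J3 and J7.


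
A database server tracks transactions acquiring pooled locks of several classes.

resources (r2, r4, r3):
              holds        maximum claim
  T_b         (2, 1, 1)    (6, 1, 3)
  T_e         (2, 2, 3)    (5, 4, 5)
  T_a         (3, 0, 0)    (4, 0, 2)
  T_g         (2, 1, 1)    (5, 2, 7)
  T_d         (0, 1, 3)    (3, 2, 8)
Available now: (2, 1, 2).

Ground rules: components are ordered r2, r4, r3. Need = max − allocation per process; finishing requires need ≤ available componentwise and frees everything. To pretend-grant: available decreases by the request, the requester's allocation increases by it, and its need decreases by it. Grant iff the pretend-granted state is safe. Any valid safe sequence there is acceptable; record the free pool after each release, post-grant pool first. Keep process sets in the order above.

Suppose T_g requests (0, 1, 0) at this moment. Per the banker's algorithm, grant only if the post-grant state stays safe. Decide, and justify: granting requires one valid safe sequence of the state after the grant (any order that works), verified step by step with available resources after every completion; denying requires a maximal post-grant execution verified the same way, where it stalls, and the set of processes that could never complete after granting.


DENY: after the grant no complete ordering would exist.
Key observation: after T_a, T_b the pool peaks at (7, 1, 3), and each blocked process is short somewhere: T_e on r4; T_g on r3; T_d on r3.
On the post-grant state, T_a, T_b is a maximal run — nothing extends it. Check, step by step:
  pool = (2, 0, 2)
  T_a: need (1, 0, 2) fits (2, 0, 2); releases (3, 0, 0), pool now (5, 0, 2)
  T_b: need (4, 0, 2) fits (5, 0, 2); releases (2, 1, 1), pool now (7, 1, 3)
  T_e cannot run: need (3, 2, 2) vs free (7, 1, 3) (insufficient r4)
  T_g cannot run: need (3, 0, 6) vs free (7, 1, 3) (insufficient r3)
  T_d cannot run: need (3, 1, 5) vs free (7, 1, 3) (insufficient r3)
Processes that could never finish after the grant: T_e, T_g and T_d.


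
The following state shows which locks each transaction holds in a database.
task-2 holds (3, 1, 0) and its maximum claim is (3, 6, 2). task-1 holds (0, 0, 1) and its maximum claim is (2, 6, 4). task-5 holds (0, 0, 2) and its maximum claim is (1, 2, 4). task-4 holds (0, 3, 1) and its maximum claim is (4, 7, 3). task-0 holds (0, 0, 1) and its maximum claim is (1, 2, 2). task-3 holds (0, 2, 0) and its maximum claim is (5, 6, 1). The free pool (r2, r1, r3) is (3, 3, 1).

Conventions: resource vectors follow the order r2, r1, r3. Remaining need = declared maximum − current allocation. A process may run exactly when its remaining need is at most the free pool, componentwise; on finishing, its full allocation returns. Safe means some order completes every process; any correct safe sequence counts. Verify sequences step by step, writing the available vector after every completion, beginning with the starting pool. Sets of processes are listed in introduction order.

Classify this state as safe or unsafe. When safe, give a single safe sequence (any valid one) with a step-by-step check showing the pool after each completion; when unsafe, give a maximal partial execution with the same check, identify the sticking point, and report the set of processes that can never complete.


UNSAFE.
Key observation: even finishing task-0, task-5 leaves just (3, 3, 4) free — too little r1 for any of the remaining processes.
The run task-0, task-5 cannot be extended any further. Step-by-step check:
  pool = (3, 3, 1)
  run task-0 (needs (1, 2, 1), free (3, 3, 1)); after release of (0, 0, 1) the pool is (3, 3, 2)
  run task-5 (needs (1, 2, 2), free (3, 3, 2)); after release of (0, 0, 2) the pool is (3, 3, 4)
  blocked: task-2 wants (0, 5, 2), pool (3, 3, 4) — not enough r1
  blocked: task-1 wants (2, 6, 3), pool (3, 3, 4) — not enough r1
  blocked: task-4 wants (4, 4, 2), pool (3, 3, 4) — not enough r2 and r1
  blocked: task-3 wants (5, 4, 1), pool (3, 3, 4) — not enough r2 and r1
Permanently blocked: task-2, task-1, task-4 and task-3.


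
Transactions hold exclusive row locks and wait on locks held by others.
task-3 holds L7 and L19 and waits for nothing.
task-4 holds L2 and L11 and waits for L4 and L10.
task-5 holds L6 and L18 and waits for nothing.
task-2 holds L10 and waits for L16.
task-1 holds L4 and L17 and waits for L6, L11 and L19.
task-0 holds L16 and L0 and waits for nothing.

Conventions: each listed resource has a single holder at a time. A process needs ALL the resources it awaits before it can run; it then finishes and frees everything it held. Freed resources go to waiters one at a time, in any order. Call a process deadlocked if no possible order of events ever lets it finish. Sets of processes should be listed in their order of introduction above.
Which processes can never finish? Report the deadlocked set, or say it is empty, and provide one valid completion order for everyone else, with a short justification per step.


The deadlocked set is task-4 and task-1.
Key observation: the cycle task-4 -> task-1 -> task-4 can never break — each member waits on the next; no other process is dragged down with it.
The rest can finish in the order task-3, task-0, task-2, task-5.
Step-by-step check:
  task-3 waits on nothing -> runs at once and releases L7 and L19
  task-0 waits on nothing -> runs at once and releases L16 and L0
  task-2 waits on L16 — all released -> runs and releases L10
  task-5 waits on nothing -> runs at once and releases L6 and L18


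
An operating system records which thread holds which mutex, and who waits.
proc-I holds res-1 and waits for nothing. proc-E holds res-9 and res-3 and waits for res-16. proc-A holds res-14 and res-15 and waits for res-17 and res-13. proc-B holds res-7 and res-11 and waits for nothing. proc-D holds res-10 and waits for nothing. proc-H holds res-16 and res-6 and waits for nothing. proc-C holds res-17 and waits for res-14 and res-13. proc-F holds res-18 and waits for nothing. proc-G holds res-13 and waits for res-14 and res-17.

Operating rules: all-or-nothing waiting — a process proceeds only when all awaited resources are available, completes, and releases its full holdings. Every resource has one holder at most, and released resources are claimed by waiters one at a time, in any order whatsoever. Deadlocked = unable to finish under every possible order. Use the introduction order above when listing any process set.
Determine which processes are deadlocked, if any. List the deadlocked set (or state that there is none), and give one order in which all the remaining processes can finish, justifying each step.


Deadlocked set: proc-A, proc-C and proc-G.
Key observation: the knot is the closed ring of waits proc-A -> proc-C -> proc-A; proc-G is caught in further circular waits.
A valid finishing order for the others: proc-F, proc-H, proc-D, proc-I, proc-E, proc-B.
Walking it through:
  proc-F: no waits; runs immediately, freeing res-18
  proc-H: no waits; runs immediately, freeing res-16 and res-6
  proc-D: no waits; runs immediately, freeing res-10
  proc-I: no waits; runs immediately, freeing res-1
  proc-E waits on res-16 — all released -> runs and releases res-9 and res-3
  proc-B: no waits; runs immediately, freeing res-7 and res-11


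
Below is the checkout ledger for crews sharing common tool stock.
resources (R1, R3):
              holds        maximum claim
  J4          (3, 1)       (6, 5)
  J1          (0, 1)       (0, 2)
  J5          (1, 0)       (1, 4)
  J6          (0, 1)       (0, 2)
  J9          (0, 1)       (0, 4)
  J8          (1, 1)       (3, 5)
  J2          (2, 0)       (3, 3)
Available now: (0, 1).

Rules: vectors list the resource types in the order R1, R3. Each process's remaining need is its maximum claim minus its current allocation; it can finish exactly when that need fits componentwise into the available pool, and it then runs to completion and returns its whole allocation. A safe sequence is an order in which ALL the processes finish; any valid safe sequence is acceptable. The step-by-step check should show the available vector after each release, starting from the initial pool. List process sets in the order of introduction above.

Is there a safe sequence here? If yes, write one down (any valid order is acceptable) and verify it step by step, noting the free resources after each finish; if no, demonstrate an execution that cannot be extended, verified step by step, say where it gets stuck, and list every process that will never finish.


The state is SAFE; one workable sequence: J1, J6, J9, J5, J2, J8, J4.
Key observation: reading the order forward, J1 is the first process whose need (0, 1) meets the free pool (0, 1) exactly on a resource it requests.
Walking it through:
  pool = (0, 1)
  J1 needs (0, 1) <= (0, 1) -> finishes; pool += (0, 1) = (0, 2)
  J6 needs (0, 1) <= (0, 2) -> finishes; pool += (0, 1) = (0, 3)
  J9 needs (0, 3) <= (0, 3) -> finishes; pool += (0, 1) = (0, 4)
  J5 needs (0, 4) <= (0, 4) -> finishes; pool += (1, 0) = (1, 4)
  J2 needs (1, 3) <= (1, 4) -> finishes; pool += (2, 0) = (3, 4)
  J8 needs (2, 4) <= (3, 4) -> finishes; pool += (1, 1) = (4, 5)
  J4 needs (3, 4) <= (4, 5) -> finishes; pool += (3, 1) = (7, 6)
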